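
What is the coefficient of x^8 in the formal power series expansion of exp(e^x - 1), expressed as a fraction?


exp(e^x - 1) is the exponential generating function for the Bell numbers Bell_k: exp(e^x - 1) = sum_{k>=0} Bell_k x^k / k!.
So the coefficient of x^8 in exp(e^x - 1) is Bell_8 / 8!.
Computing: Bell_8 = 4140 and 8! = 40320, giving
4140/40320 = 23/224.

23/224


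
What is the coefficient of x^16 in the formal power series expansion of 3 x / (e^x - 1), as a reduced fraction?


The exponential generating function for Bernoulli numbers is
x / (e^x - 1) = sum_{k>=0} B_k x^k / k!.
So the coefficient of x^16 in 3 x / (e^x - 1) is 3 B_16 / 16!.
Computing: B_16 = -3617/510, 16! = 20922789888000, giving
3 * -3617/510 / 20922789888000 = -3617/3556874280960000.

-3617/3556874280960000


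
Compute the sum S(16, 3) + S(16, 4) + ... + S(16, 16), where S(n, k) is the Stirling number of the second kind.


By definition, S(n, k) counts partitions of an n-set into exactly k nonempty blocks.
Computing row n = 16 for k = 3..16:
S(16, k): 7141686, 171798901, 1096190550, 2734926558, 3281882604, 2141764053, 820784250, 193754990, 28936908, 2757118, 165620, 6020, 120, 1
Sum = 10480109379.

10480109379


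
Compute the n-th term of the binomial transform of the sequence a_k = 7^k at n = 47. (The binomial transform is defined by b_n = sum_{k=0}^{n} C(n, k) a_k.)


With a_k = 7^k, b_n = sum_{k=0}^{n} C(n, k) 7^k = (1 + 7)^n by the binomial theorem.
For n = 47: (1 + 7)^47 = 8^47 = 2787593149816327892691964784081045188247552.

2787593149816327892691964784081045188247552


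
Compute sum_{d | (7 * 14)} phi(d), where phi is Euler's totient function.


First, 7 * 14 = 98. One classical identity is sum_{d | n} phi(d) = n (each k in [1, n] has a unique gcd with n, and among the k's with gcd(k, n) = n/d there are phi(d) of them). So the sum equals 98. We also verify directly:
Divisors of 98: 1, 2, 7, 14, 49, 98.
phi values: 1, 1, 6, 6, 42, 42.
Sum = 98.

98


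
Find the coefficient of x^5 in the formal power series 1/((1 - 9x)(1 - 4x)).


By partial fractions or Cauchy convolution:
The coefficient equals sum_{k=0}^{5} 9^k * 4^(5-k).
= 105469

105469


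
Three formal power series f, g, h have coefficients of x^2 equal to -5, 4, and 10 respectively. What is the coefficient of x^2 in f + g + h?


Series addition is componentwise:
-5 + 4 + 10
= 9

9


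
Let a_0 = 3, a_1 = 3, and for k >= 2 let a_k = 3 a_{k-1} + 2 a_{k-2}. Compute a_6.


Iterating the recurrence forward:
a_0 = 3
a_1 = 3
a_2 = 3*3 + 2*3 = 15
a_3 = 3*15 + 2*3 = 51
a_4 = 3*51 + 2*15 = 183
a_5 = 3*183 + 2*51 = 651
a_6 = 3*651 + 2*183 = 2319
So a_6 = 2319.

2319


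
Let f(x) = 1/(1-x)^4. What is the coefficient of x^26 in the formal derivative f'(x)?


Differentiate: d/dx [ 1/(1-x)^r ] = r / (1-x)^(r+1).
Here r = 4, so f'(x) = 4 / (1-x)^5.
The expansion of 1/(1-x)^(r+1) has coefficient of x^n equal to C(n+r, r).
So the coefficient of x^26 in f'(x) is
4 * C(30, 4) = 4 * 27405 = 109620

109620


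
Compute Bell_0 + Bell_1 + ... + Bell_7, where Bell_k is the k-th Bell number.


Recall Bell_k counts set partitions of a k-set (with Bell_0 = 1 by convention).
Bell_0 through Bell_7: 1, 1, 2, 5, 15, 52, 203, 877
Sum = 1 + 1 + 2 + 5 + 15 + 52 + 203 + 877 = 1156.

1156


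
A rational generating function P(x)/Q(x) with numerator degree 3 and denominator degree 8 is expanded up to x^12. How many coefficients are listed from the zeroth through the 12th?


Expanding up to x^12 gives the coefficients for x^0, x^1, ..., x^12.
That is 12 + 1 = 13 coefficients in total.

13


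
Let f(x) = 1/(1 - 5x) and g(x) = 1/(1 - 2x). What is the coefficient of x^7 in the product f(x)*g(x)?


The coefficient of x^n in f*g is the Cauchy product: sum_{k=0}^{n} a^k * b^(n-k).
With a=5, b=2, n=7:
sum_{k=0}^{7} 5^k * 2^(7-k)
= 130123

130123


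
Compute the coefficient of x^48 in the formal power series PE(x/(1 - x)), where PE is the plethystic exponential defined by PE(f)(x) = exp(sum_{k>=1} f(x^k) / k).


For f(x) = x/(1 - x) we have
sum_{k>=1} f(x^k) / k = sum_{k>=1} (1/k) * x^k / (1 - x^k) = sum_{k, m >= 1} x^(k m) / k,
which after exponentiating simplifies to
PE(x/(1 - x)) = prod_{k>=1} 1 / (1 - x^k).
This is the generating function for the partition function p(n), so the coefficient of x^48 is p(48).
Computing p(48) by dynamic programming over parts 1, 2, ..., 48: p(48) = 147273.

147273


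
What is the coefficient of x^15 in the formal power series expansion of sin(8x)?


The Maclaurin series is sin(t) = sum_{k>=0} (-1)^k t^(2k+1) / (2k+1)!, so substituting t = 8x, only odd powers of x are nonzero, with coefficient of x^(2k+1) equal to (-1)^k 8^(2k+1) / (2k+1)!.
Write 15 = 2*7 + 1, giving the coefficient (-1)^7 * 8^15 / 15! = -35184372088832/1307674368000 = -17179869184/638512875.

-17179869184/638512875


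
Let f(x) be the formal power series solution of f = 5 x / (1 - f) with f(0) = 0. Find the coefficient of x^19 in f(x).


Apply Lagrange inversion: f = 5 x * phi(f) with phi(t) = 1/(1 - t), so
[x^n] f = 5^n * (1/n) [t^(n-1)] phi(t)^n = 5^n * (1/n) [t^(n-1)] (1 - t)^(-n) = 5^n * (1/n) C(2n - 2, n - 1) = 5^n * C_{n-1}.
For n = 19: C_18 = C(36, 18) / 19 = 9075135300/19 = 477638700.
With the 5^19 = 19073486328125 factor, the coefficient is 19073486328125 * 477638700 = 9110235214233398437500.

9110235214233398437500


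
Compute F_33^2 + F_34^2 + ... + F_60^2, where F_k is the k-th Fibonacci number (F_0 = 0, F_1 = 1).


There is a standard identity sum_{k=0}^{N} F_k^2 = F_N * F_{N+1} (proved inductively from the telescoping relation F_k^2 = F_k F_{k+1} - F_{k-1} F_k). Then
sum_{k=33}^{60} F_k^2 = F_60 F_61 - F_32 F_33.
Computing: F_60 = 1548008755920, F_61 = 2504730781961, F_32 = 2178309, F_33 = 3524578.
Sum = 1548008755920 * 2504730781961 - 2178309 * 3524578 = 3877345181690298767980518.

3877345181690298767980518


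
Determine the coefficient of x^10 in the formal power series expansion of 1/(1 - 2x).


The geometric series identity gives 1/(1 - c x) = sum_{k>=0} c^k x^k, so the coefficient of x^k is c^k.
Here c = 2 and k = 10.
Computing: 2^10 = 1024

1024


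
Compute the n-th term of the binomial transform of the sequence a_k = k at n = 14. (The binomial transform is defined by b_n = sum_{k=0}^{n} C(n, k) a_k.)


With a_k = k, b_n = sum_{k=0}^{n} C(n, k) k. Using k * C(n, k) = n * C(n-1, k-1) gives b_n = n * sum_{k>=1} C(n-1, k-1) = n * 2^(n-1).
For n = 14: 14 * 2^13 = 14 * 8192 = 114688.

114688


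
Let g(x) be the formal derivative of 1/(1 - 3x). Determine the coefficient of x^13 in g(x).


Differentiate termwise: d/dx sum_{k>=0} 3^k x^k = sum_{k>=1} k 3^k x^(k-1) = sum_{j>=0} (j+1) 3^(j+1) x^j.
Equivalently, d/dx [1/(1 - 3x)] = 3/(1 - 3x)^2.
For j = 13: 14 * 3^14 = 14 * 4782969 = 66961566.

66961566


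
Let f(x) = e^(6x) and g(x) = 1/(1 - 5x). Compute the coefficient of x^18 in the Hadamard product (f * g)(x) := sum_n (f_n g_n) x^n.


Expanding: f_k = 6^k/k! (from e^(6x)) and g_k = 5^k (from 1/(1 - 5x)). So the Hadamard coefficient (f * g)_k = 6^k 5^k / k! = (30)^k / k!.
For k = 18: 30^18/18! = 387420489000000000000000000/6402373705728000 = 7208129882812500/119119.

7208129882812500/119119


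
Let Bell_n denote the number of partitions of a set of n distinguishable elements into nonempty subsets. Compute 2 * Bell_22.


Bell_22 can be computed from the Bell triangle or from Dobinski's identity Bell_n = (1/e) * sum_{k>=0} k^n / k!.
Computing Bell_22 = 4506715738447323.
Then 2 * 4506715738447323 = 9013431476894646.

9013431476894646


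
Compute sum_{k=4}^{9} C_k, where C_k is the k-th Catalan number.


C_4 through C_9: 14, 42, 132, 429, 1430, 4862
Sum = 14 + 42 + 132 + 429 + 1430 + 4862
= 6909

6909


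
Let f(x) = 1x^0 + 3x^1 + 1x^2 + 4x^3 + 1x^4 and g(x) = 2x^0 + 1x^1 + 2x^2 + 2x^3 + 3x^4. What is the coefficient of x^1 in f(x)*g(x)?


Cauchy product at x^1:
1*1 + 3*2
= 7

7


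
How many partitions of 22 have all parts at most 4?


Using the generating function (1-x)^(-1)(1-x^2)^(-1)...(1-x^4)^(-1),
the coefficient of x^22 counts these restricted partitions.
Result = 136

136


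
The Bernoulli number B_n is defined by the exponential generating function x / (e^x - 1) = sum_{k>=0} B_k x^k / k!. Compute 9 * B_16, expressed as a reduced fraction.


Bernoulli numbers can also be computed recursively via B_0 = 1 and sum_{j=0}^{m} C(m+1, j) B_j = 0 for m >= 1. Odd-index Bernoulli numbers vanish for k >= 3.
Computing B_16 = -3617/510, so 9 * B_16 = 9 * -3617/510 = -10851/170.

-10851/170


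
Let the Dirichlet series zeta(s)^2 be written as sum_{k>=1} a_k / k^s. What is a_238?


The Dirichlet convolution of the constant function 1 with itself gives (1 * 1)(k) = sum_{d | k} 1 = d(k), the number of positive divisors of k.
Since zeta(s) = sum_{k>=1} 1/k^s, we have zeta(s)^2 = sum_{k>=1} d(k)/k^s, so a_k = d(k).
For k = 238: the divisors are 1, 2, 7, 14, 17, 34, 119, 238.
Count = 8.

8


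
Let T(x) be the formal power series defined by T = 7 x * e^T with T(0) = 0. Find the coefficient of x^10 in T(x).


Apply the Lagrange inversion formula: if T = 7 x * phi(T) with phi(t) = e^t, then
[x^n] T = 7^n * (1/n) [t^(n-1)] phi(t)^n = 7^n * (1/n) [t^(n-1)] e^(n t) = 7^n * (1/n) * n^(n-1) / (n-1)! = 7^n * n^(n-1) / n!.
When c = 1 this is the Cayley count of rooted labeled trees on n vertices, divided by n!.
For n = 10: 7^10 * 10^9 / 10! = 282475249 * 1000000000/3628800 = 6305251093750/81.

6305251093750/81


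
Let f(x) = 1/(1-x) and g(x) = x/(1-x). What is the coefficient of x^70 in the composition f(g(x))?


First simplify the composition: f(g(x)) = 1/(1 - x/(1-x)) = (1-x)/((1-x) - x) = (1-x)/(1-2x).
Now extract the coefficient. Write (1-x)/(1-2x) = 1/(1-2x) - x/(1-2x).
The coefficient of x^n in 1/(1-2x) is 2^n, and in x/(1-2x) is 2^(n-1) (for n >= 1).
So the coefficient of x^70 is 2^70 - 2^69 = 1180591620717411303424 - 590295810358705651712 = 590295810358705651712.

590295810358705651712


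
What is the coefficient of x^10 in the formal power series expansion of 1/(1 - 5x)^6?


The general identity 1/(1 - c x)^r = sum_{k>=0} c^k C(k + r - 1, r - 1) x^k follows by substituting y = c x into 1/(1 - y)^r = sum_{k>=0} C(k + r - 1, r - 1) y^k.
For c = 5, r = 6, k = 10:
5^10 * C(15, 5) = 9765625 * 3003 = 29326171875.

29326171875


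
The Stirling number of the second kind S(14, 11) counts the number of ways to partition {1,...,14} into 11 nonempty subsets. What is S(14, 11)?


Using the explicit formula S(n,k) = (1/k!) sum_{j=0}^{k} (-1)^(k-j) C(k,j) j^n:
S(14, 11) = 66066
Equivalently, S(n,k) is n! times the coefficient of x^n in the EGF (e^x - 1)^k / k!.

66066


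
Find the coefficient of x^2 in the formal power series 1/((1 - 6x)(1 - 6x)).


By partial fractions or Cauchy convolution:
The coefficient equals sum_{k=0}^{2} 6^k * 6^(2-k).
= 108

108


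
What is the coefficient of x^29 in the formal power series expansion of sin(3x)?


The Maclaurin series is sin(t) = sum_{k>=0} (-1)^k t^(2k+1) / (2k+1)!, so substituting t = 3x, only odd powers of x are nonzero, with coefficient of x^(2k+1) equal to (-1)^k 3^(2k+1) / (2k+1)!.
Write 29 = 2*14 + 1, giving the coefficient (-1)^14 * 3^29 / 29! = 68630377364883/8841761993739701954543616000000 = 43046721/5545778360934203392000000.

43046721/5545778360934203392000000


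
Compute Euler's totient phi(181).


phi(n) counts integers in [1, n] coprime to n. Using the multiplicative formula phi(n) = n * prod_{p | n} (1 - 1/p):
181 = 181, so
phi(181) = 181 * (1 - 1/181) = 180.

180


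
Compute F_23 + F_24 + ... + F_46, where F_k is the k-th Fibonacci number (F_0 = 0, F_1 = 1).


Use the identity sum_{k=0}^{N} F_k = F_{N+2} - 1 (which follows from F_{k+2} - F_{k+1} = F_k). Then
sum_{k=23}^{46} F_k = (F_{48} - 1) - (F_{24} - 1) = F_{48} - F_{24}.
Computing: F_{48} = 4807526976, F_{24} = 46368, so
Sum = 4807526976 - 46368 = 4807480608.

4807480608


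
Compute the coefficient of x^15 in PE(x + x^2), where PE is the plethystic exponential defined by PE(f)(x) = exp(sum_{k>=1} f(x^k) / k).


With f(x) = x + x^2, the exponent is sum_{k>=1} (x^k + x^(2k)) / k = -ln(1 - x) - ln(1 - x^2). Exponentiating:
PE(x + x^2) = 1 / ((1 - x)(1 - x^2)).
This is the generating function for partitions of n into parts of size 1 or 2. The number of 2's can be any j in 0..7, and the rest are 1's, so
[x^15] = floor(15/2) + 1 = 8.

8


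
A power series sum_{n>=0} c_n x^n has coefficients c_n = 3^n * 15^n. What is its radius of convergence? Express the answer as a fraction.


By the root test (Cauchy-Hadamard), the radius is R = 1 / limsup_n |c_n|^(1/n).
Here |c_n|^(1/n) = (3^n * 15^n)^(1/n) = 3 * 15 = 45 for all n.
So R = 1/45 = 1/45.

1/45


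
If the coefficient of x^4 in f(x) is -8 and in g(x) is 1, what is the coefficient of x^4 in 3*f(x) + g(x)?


Scalar multiplication scales coefficients: 3 * -8 = -24.
Then add the g coefficient: -24 + 1
= -23

-23


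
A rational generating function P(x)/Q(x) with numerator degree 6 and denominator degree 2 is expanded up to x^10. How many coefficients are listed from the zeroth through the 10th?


Expanding up to x^10 gives the coefficients for x^0, x^1, ..., x^10.
That is 10 + 1 = 11 coefficients in total.

11


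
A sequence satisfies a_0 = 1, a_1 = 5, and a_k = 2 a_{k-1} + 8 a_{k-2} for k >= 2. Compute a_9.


The characteristic equation is t^2 - 2 t - 8 = 0, with roots r_1 = 4 and r_2 = -2 (so c_1 = r_1 + r_2, c_2 = -r_1 r_2 as required).
One can use the closed form a_n = A r_1^n + B r_2^n, but direct iteration is more reliable:
a_0 = 1, a_1 = 5, a_2 = 18, a_3 = 76, a_4 = 296, a_5 = 1200, a_6 = 4768, a_7 = 19136, a_8 = 76416, a_9 = 305920.
So a_9 = 305920.

305920


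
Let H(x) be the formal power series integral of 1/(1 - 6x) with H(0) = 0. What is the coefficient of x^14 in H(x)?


1/(1 - 6x) = sum_{k>=0} 6^k x^k. Integrating termwise with H(0) = 0:
H(x) = sum_{k>=0} 6^k x^(k+1) / (k+1) = sum_{m>=1} 6^(m-1) x^m / m.
For m = 14: 6^13/14 = 13060694016/14 = 6530347008/7.

6530347008/7


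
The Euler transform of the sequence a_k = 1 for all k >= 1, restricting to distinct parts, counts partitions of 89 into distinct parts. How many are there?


Partitions of 89 into distinct parts can be computed via generating function.
Product (1+x)(1+x^2)(1+x^3)...
The coefficient of x^89 = 173682

173682


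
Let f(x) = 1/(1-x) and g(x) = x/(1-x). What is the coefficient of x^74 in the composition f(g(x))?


First simplify the composition: f(g(x)) = 1/(1 - x/(1-x)) = (1-x)/((1-x) - x) = (1-x)/(1-2x).
Now extract the coefficient. Write (1-x)/(1-2x) = 1/(1-2x) - x/(1-2x).
The coefficient of x^n in 1/(1-2x) is 2^n, and in x/(1-2x) is 2^(n-1) (for n >= 1).
So the coefficient of x^74 is 2^74 - 2^73 = 18889465931478580854784 - 9444732965739290427392 = 9444732965739290427392.

9444732965739290427392


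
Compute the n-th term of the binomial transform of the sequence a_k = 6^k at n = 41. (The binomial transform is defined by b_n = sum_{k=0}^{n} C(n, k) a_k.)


With a_k = 6^k, b_n = sum_{k=0}^{n} C(n, k) 6^k = (1 + 6)^n by the binomial theorem.
For n = 41: (1 + 6)^41 = 7^41 = 44567640326363195900190045974568007.

44567640326363195900190045974568007


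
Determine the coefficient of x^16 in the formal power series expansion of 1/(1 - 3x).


The geometric series identity gives 1/(1 - c x) = sum_{k>=0} c^k x^k, so the coefficient of x^k is c^k.
Here c = 3 and k = 16.
Computing: 3^16 = 43046721

43046721


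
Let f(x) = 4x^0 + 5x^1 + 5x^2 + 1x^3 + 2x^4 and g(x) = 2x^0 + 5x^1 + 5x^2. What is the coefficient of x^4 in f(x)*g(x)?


Cauchy product at x^4:
5*5 + 1*5 + 2*2
= 34

34


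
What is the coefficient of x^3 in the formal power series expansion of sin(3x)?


The Maclaurin series is sin(t) = sum_{k>=0} (-1)^k t^(2k+1) / (2k+1)!, so substituting t = 3x, only odd powers of x are nonzero, with coefficient of x^(2k+1) equal to (-1)^k 3^(2k+1) / (2k+1)!.
Write 3 = 2*1 + 1, giving the coefficient (-1)^1 * 3^3 / 3! = -27/6 = -9/2.

-9/2


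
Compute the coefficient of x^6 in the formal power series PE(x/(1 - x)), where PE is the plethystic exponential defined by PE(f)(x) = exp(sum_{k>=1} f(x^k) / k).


For f(x) = x/(1 - x) we have
sum_{k>=1} f(x^k) / k = sum_{k>=1} (1/k) * x^k / (1 - x^k) = sum_{k, m >= 1} x^(k m) / k,
which after exponentiating simplifies to
PE(x/(1 - x)) = prod_{k>=1} 1 / (1 - x^k).
This is the generating function for the partition function p(n), so the coefficient of x^6 is p(6).
Computing p(6) by dynamic programming over parts 1, 2, ..., 6: p(6) = 11.

11


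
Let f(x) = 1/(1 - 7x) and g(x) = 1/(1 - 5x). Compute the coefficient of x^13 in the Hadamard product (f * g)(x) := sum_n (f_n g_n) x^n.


f has coefficients f_k = 7^k and g has coefficients g_k = 5^k, so the Hadamard product has coefficient (f*g)_k = 7^k * 5^k = 35^k.
For k = 13: 35^13 = 118272717781982421875.

118272717781982421875


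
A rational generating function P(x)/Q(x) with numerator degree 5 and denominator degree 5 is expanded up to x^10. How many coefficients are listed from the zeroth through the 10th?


Expanding up to x^10 gives the coefficients for x^0, x^1, ..., x^10.
That is 10 + 1 = 11 coefficients in total.

11


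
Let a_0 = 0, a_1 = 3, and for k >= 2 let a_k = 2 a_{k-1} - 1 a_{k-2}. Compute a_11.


Iterating the recurrence forward:
a_0 = 0
a_1 = 3
a_2 = 2*3 - 1*0 = 6
a_3 = 2*6 - 1*3 = 9
a_4 = 2*9 - 1*6 = 12
a_5 = 2*12 - 1*9 = 15
a_6 = 2*15 - 1*12 = 18
a_7 = 2*18 - 1*15 = 21
a_8 = 2*21 - 1*18 = 24
a_9 = 2*24 - 1*21 = 27
a_10 = 2*27 - 1*24 = 30
a_11 = 2*30 - 1*27 = 33
So a_11 = 33.

33


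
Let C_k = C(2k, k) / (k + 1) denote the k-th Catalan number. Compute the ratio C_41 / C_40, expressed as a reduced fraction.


Using C_k = (2k)! / (k! (k+1)!), the ratio C_{k+1}/C_k simplifies to
C_{k+1}/C_k = [(2k+2)! / ((k+1)! (k+2)!)] * [k! (k+1)! / (2k)!]
 = (2k+2)(2k+1) / ((k+1)(k+2)) = 2(2k+1) / (k+2).
For k = 40: 2(2*40 + 1) / (40 + 2) = 162/42 = 27/7.

27/7


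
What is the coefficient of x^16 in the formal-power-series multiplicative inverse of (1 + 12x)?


The inverse is 1/(1 + 12x). Apply the geometric identity 1/(1 - y) = sum_{k>=0} y^k with y = -12x:
1/(1 + 12x) = sum_{k>=0} (-12)^k x^k.
So the coefficient of x^16 is (-12)^16 = 184884258895036416.

184884258895036416


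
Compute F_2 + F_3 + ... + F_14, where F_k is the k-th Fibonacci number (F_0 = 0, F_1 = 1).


Use the identity sum_{k=0}^{N} F_k = F_{N+2} - 1 (which follows from F_{k+2} - F_{k+1} = F_k). Then
sum_{k=2}^{14} F_k = (F_{16} - 1) - (F_{3} - 1) = F_{16} - F_{3}.
Computing: F_{16} = 987, F_{3} = 2, so
Sum = 987 - 2 = 985.

985


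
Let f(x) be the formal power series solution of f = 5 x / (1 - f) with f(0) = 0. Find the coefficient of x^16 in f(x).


Apply Lagrange inversion: f = 5 x * phi(f) with phi(t) = 1/(1 - t), so
[x^n] f = 5^n * (1/n) [t^(n-1)] phi(t)^n = 5^n * (1/n) [t^(n-1)] (1 - t)^(-n) = 5^n * (1/n) C(2n - 2, n - 1) = 5^n * C_{n-1}.
For n = 16: C_15 = C(30, 15) / 16 = 155117520/16 = 9694845.
With the 5^16 = 152587890625 factor, the coefficient is 152587890625 * 9694845 = 1479315948486328125.

1479315948486328125


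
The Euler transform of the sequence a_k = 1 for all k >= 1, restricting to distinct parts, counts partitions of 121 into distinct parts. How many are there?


Partitions of 121 into distinct parts can be computed via generating function.
Product (1+x)(1+x^2)(1+x^3)...
The coefficient of x^121 = 2368800

2368800


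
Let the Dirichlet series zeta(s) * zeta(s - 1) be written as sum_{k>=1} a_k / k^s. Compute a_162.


Convolution gives a_k = sum_{d | k} d * 1 = sum_{d | k} d = sigma(k), the sum of positive divisors of k.
For k = 162, the divisors are 1, 2, 3, 6, 9, 18, 27, 54, 81, 162, so
sigma(162) = 1 + 2 + 3 + 6 + 9 + 18 + 27 + 54 + 81 + 162 = 363.

363


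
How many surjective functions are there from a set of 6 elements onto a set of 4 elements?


By inclusion-exclusion on which target elements are missed, the number of surjections from an n-set onto a k-set is
surj(n, k) = sum_{j=0}^{k} (-1)^j C(k, j) (k - j)^n.
Equivalently surj(n, k) = k! * S(n, k), where S(n, k) is the Stirling number of the second kind.
For n = 6, k = 4:
S(6, 4) = 65, so
surj = 4! * 65 = 24 * 65 = 1560.

1560


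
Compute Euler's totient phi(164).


phi(n) counts integers in [1, n] coprime to n. Using the multiplicative formula phi(n) = n * prod_{p | n} (1 - 1/p):
164 = 2^2 * 41, so
phi(164) = 164 * (1 - 1/2) * (1 - 1/41) = 80.

80


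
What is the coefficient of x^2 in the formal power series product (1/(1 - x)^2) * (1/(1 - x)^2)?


Combine the factors: (1/(1 - x)^2) * (1/(1 - x)^2) = 1/(1 - x)^4.
Then use 1/(1 - x)^r = sum_{k>=0} C(k + r - 1, r - 1) x^k with r = 4 and k = 2:
C(5, 3) = 10.

10


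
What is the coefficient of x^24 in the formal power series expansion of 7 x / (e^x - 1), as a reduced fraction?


The exponential generating function for Bernoulli numbers is
x / (e^x - 1) = sum_{k>=0} B_k x^k / k!.
So the coefficient of x^24 in 7 x / (e^x - 1) is 7 B_24 / 24!.
Computing: B_24 = -236364091/2730, 24! = 620448401733239439360000, giving
7 * -236364091/2730 / 620448401733239439360000 = -236364091/241974876675963381350400000.

-236364091/241974876675963381350400000


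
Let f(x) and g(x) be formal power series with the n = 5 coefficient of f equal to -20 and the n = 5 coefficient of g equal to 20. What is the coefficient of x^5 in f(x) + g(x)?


Addition of formal power series is termwise.
The coefficient of x^5 in f + g = -20 + 20
= 0

0


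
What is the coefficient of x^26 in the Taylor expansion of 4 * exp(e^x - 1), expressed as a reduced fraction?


exp(e^x - 1) = sum_{k>=0} Bell_k x^k / k!, where Bell_k is the k-th Bell number.
So the coefficient of x^26 is 4 * Bell_26 / 26!.
Computing: Bell_26 = 49631246523618756274 and 26! = 403291461126605635584000000, giving
4 * 49631246523618756274/403291461126605635584000000 = 1459742544812316361/2965378390636806144000000.

1459742544812316361/2965378390636806144000000


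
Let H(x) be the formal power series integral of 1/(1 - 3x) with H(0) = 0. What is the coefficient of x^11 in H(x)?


1/(1 - 3x) = sum_{k>=0} 3^k x^k. Integrating termwise with H(0) = 0:
H(x) = sum_{k>=0} 3^k x^(k+1) / (k+1) = sum_{m>=1} 3^(m-1) x^m / m.
For m = 11: 3^10/11 = 59049/11 = 59049/11.

59049/11


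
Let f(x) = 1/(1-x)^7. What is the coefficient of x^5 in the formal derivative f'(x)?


Differentiate: d/dx [ 1/(1-x)^r ] = r / (1-x)^(r+1).
Here r = 7, so f'(x) = 7 / (1-x)^8.
The expansion of 1/(1-x)^(r+1) has coefficient of x^n equal to C(n+r, r).
So the coefficient of x^5 in f'(x) is
7 * C(12, 7) = 7 * 792 = 5544

5544


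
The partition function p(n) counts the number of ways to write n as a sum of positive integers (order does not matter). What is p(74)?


Using the generating function prod_{k>=1} 1/(1-x^k), we compute p(74).
By dynamic programming over parts 1 through 74:
p(74) = 7089500

7089500


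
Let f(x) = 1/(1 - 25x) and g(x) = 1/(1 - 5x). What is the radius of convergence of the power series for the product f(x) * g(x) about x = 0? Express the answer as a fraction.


The radius of 1/(1 - 25x) is 1/25 (nearest singularity at x = 1/25), and the radius of 1/(1 - 5x) is 1/5.
The product f(x)*g(x) = 1/((1 - 25x)(1 - 5x)) has singularities at both 1/25 and 1/5, so its radius of convergence is the distance to the nearest one:
min(1/25, 1/5) = 1/25.

1/25


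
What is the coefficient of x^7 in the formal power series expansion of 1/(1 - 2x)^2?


The general identity 1/(1 - c x)^r = sum_{k>=0} c^k C(k + r - 1, r - 1) x^k follows by substituting y = c x into 1/(1 - y)^r = sum_{k>=0} C(k + r - 1, r - 1) y^k.
For c = 2, r = 2, k = 7:
2^7 * C(8, 1) = 128 * 8 = 1024.

1024


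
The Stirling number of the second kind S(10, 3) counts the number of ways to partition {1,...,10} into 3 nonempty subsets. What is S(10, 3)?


Using the explicit formula S(n,k) = (1/k!) sum_{j=0}^{k} (-1)^(k-j) C(k,j) j^n:
S(10, 3) = 9330
Equivalently, S(n,k) is n! times the coefficient of x^n in the EGF (e^x - 1)^k / k!.

9330


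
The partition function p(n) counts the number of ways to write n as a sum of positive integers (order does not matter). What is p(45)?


Using the generating function prod_{k>=1} 1/(1-x^k), we compute p(45).
By dynamic programming over parts 1 through 45:
p(45) = 89134

89134


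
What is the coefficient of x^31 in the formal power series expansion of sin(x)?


The Maclaurin series is sin(t) = sum_{k>=0} (-1)^k t^(2k+1) / (2k+1)!, so substituting t = x, only odd powers of x are nonzero, with coefficient of x^(2k+1) equal to (-1)^k / (2k+1)!.
Write 31 = 2*15 + 1, giving the coefficient (-1)^15 / 31! = -1/8222838654177922817725562880000000 = -1/8222838654177922817725562880000000.

-1/8222838654177922817725562880000000


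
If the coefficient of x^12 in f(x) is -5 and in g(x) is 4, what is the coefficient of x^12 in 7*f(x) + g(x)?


Scalar multiplication scales coefficients: 7 * -5 = -35.
Then add the g coefficient: -35 + 4
= -31

-31


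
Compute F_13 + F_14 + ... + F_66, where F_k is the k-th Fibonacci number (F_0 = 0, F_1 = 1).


Use the identity sum_{k=0}^{N} F_k = F_{N+2} - 1 (which follows from F_{k+2} - F_{k+1} = F_k). Then
sum_{k=13}^{66} F_k = (F_{68} - 1) - (F_{14} - 1) = F_{68} - F_{14}.
Computing: F_{68} = 72723460248141, F_{14} = 377, so
Sum = 72723460248141 - 377 = 72723460247764.

72723460247764


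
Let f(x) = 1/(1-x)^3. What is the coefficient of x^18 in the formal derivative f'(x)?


Differentiate: d/dx [ 1/(1-x)^r ] = r / (1-x)^(r+1).
Here r = 3, so f'(x) = 3 / (1-x)^4.
The expansion of 1/(1-x)^(r+1) has coefficient of x^n equal to C(n+r, r).
So the coefficient of x^18 in f'(x) is
3 * C(21, 3) = 3 * 1330 = 3990

3990


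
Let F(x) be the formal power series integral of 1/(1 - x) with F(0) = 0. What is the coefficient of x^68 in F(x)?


1/(1 - x) = sum_{k>=0} x^k. Integrating termwise and using F(0) = 0 gives
F(x) = sum_{k>=0} x^(k+1) / (k+1) = sum_{m>=1} x^m / m = -ln(1 - x).
So the coefficient of x^68 is 1/68 = 1/68.

1/68


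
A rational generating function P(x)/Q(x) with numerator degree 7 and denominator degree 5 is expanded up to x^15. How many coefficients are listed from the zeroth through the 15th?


Expanding up to x^15 gives the coefficients for x^0, x^1, ..., x^15.
That is 15 + 1 = 16 coefficients in total.

16


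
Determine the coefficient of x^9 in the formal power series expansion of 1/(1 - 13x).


The geometric series identity gives 1/(1 - c x) = sum_{k>=0} c^k x^k, so the coefficient of x^k is c^k.
Here c = 13 and k = 9.
Computing: 13^9 = 10604499373

10604499373


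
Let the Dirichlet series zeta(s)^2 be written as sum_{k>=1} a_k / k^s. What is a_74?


The Dirichlet convolution of the constant function 1 with itself gives (1 * 1)(k) = sum_{d | k} 1 = d(k), the number of positive divisors of k.
Since zeta(s) = sum_{k>=1} 1/k^s, we have zeta(s)^2 = sum_{k>=1} d(k)/k^s, so a_k = d(k).
For k = 74: the divisors are 1, 2, 37, 74.
Count = 4.

4


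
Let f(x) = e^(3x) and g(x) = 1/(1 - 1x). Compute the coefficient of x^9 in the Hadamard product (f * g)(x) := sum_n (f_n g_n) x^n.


Expanding: f_k = 3^k/k! (from e^(3x)) and g_k = 1^k (from 1/(1 - 1x)). So the Hadamard coefficient (f * g)_k = 3^k 1^k / k! = (3)^k / k!.
For k = 9: 3^9/9! = 19683/362880 = 243/4480.

243/4480


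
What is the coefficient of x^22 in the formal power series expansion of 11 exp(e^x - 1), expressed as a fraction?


exp(e^x - 1) is the exponential generating function for the Bell numbers Bell_k: exp(e^x - 1) = sum_{k>=0} Bell_k x^k / k!.
So the coefficient of x^22 in 11 exp(e^x - 1) is 11 Bell_22 / 22!.
Computing: Bell_22 = 4506715738447323 and 22! = 1124000727777607680000, giving
11 * 4506715738447323/1124000727777607680000 = 88366975263673/2003566359674880000.

88366975263673/2003566359674880000


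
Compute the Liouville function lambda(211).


The Liouville function is lambda(k) = (-1)^Omega(k), where Omega(k) counts the prime factors of k with multiplicity.
Factoring: 211 = 211, so Omega(211) = 1.
lambda(211) = (-1)^1 = -1.

-1


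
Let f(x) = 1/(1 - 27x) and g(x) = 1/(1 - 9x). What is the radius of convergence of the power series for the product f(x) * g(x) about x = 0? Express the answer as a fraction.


The radius of 1/(1 - 27x) is 1/27 (nearest singularity at x = 1/27), and the radius of 1/(1 - 9x) is 1/9.
The product f(x)*g(x) = 1/((1 - 27x)(1 - 9x)) has singularities at both 1/27 and 1/9, so its radius of convergence is the distance to the nearest one:
min(1/27, 1/9) = 1/27.

1/27


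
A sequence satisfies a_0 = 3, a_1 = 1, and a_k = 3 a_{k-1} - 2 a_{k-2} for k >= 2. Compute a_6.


The characteristic equation is t^2 - 3 t + 2 = 0, with roots r_1 = 2 and r_2 = 1 (so c_1 = r_1 + r_2, c_2 = -r_1 r_2 as required).
One can use the closed form a_n = A r_1^n + B r_2^n, but direct iteration is more reliable:
a_0 = 3, a_1 = 1, a_2 = -3, a_3 = -11, a_4 = -27, a_5 = -59, a_6 = -123.
So a_6 = -123.

-123


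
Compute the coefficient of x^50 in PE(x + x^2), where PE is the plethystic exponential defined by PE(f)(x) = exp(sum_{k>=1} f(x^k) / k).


With f(x) = x + x^2, the exponent is sum_{k>=1} (x^k + x^(2k)) / k = -ln(1 - x) - ln(1 - x^2). Exponentiating:
PE(x + x^2) = 1 / ((1 - x)(1 - x^2)).
This is the generating function for partitions of n into parts of size 1 or 2. The number of 2's can be any j in 0..25, and the rest are 1's, so
[x^50] = floor(50/2) + 1 = 26.

26


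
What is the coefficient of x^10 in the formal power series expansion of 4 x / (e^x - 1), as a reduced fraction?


The exponential generating function for Bernoulli numbers is
x / (e^x - 1) = sum_{k>=0} B_k x^k / k!.
So the coefficient of x^10 in 4 x / (e^x - 1) is 4 B_10 / 10!.
Computing: B_10 = 5/66, 10! = 3628800, giving
4 * 5/66 / 3628800 = 1/11975040.

1/11975040


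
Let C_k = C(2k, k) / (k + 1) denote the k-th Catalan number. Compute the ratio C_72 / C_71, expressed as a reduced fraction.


Using C_k = (2k)! / (k! (k+1)!), the ratio C_{k+1}/C_k simplifies to
C_{k+1}/C_k = [(2k+2)! / ((k+1)! (k+2)!)] * [k! (k+1)! / (2k)!]
 = (2k+2)(2k+1) / ((k+1)(k+2)) = 2(2k+1) / (k+2).
For k = 71: 2(2*71 + 1) / (71 + 2) = 286/73 = 286/73.

286/73


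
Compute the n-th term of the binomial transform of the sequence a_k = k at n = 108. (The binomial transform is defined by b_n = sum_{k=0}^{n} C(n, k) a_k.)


With a_k = k, b_n = sum_{k=0}^{n} C(n, k) k. Using k * C(n, k) = n * C(n-1, k-1) gives b_n = n * sum_{k>=1} C(n-1, k-1) = n * 2^(n-1).
For n = 108: 108 * 2^107 = 108 * 162259276829213363391578010288128 = 17524001897555043246290425111117824.

17524001897555043246290425111117824


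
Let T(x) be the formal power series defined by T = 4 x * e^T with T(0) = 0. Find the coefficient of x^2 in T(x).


Apply the Lagrange inversion formula: if T = 4 x * phi(T) with phi(t) = e^t, then
[x^n] T = 4^n * (1/n) [t^(n-1)] phi(t)^n = 4^n * (1/n) [t^(n-1)] e^(n t) = 4^n * (1/n) * n^(n-1) / (n-1)! = 4^n * n^(n-1) / n!.
When c = 1 this is the Cayley count of rooted labeled trees on n vertices, divided by n!.
For n = 2: 4^2 * 2^1 / 2! = 16 * 2/2 = 16.

16


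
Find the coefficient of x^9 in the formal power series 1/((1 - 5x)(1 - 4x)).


By partial fractions or Cauchy convolution:
The coefficient equals sum_{k=0}^{9} 5^k * 4^(9-k).
= 8717049

8717049


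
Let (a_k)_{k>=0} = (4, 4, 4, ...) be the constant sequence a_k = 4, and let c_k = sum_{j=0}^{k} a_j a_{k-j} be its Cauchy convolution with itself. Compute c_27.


Since a_j = 4 for all j >= 0, the convolution sum becomes
c_k = sum_{j=0}^{k} 4 * 4 = 16 * (k + 1).
Equivalently, the generating function of (a_k) is 4/(1 - x) and its square is 16/(1 - x)^2 = sum_{k>=0} 16(k + 1) x^k.
For k = 27: 16 * 28 = 448.

448


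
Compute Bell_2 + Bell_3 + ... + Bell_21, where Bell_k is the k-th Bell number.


Recall Bell_k counts set partitions of a k-set (with Bell_0 = 1 by convention).
Bell_2 through Bell_21: 2, 5, 15, 52, 203, 877, 4140, 21147, 115975, 678570, 4213597, 27644437, 190899322, 1382958545, 10480142147, 82864869804, 682076806159, 5832742205057, 51724158235372, 474869816156751
Sum = 2 + 5 + 15 + 52 + 203 + 877 + 4140 + 21147 + 115975 + 678570 + 4213597 + 27644437 + 190899322 + 1382958545 + 10480142147 + 82864869804 + 682076806159 + 5832742205057 + 51724158235372 + 474869816156751 = 533203744952177.

533203744952177


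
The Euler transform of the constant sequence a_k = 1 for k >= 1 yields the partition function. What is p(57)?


The Euler transform converts the sequence a_k = 1 into the number of integer partitions.
Using the recurrence or dynamic programming:
p(57) = 614154

614154


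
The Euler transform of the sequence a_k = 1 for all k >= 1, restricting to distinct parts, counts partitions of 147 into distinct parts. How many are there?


Partitions of 147 into distinct parts can be computed via generating function.
Product (1+x)(1+x^2)(1+x^3)...
The coefficient of x^147 = 15757502

15757502


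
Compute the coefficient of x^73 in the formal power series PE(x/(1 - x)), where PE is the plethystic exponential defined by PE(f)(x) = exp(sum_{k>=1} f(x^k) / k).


For f(x) = x/(1 - x) we have
sum_{k>=1} f(x^k) / k = sum_{k>=1} (1/k) * x^k / (1 - x^k) = sum_{k, m >= 1} x^(k m) / k,
which after exponentiating simplifies to
PE(x/(1 - x)) = prod_{k>=1} 1 / (1 - x^k).
This is the generating function for the partition function p(n), so the coefficient of x^73 is p(73).
Computing p(73) by dynamic programming over parts 1, 2, ..., 73: p(73) = 6185689.

6185689


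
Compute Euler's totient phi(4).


phi(n) counts integers in [1, n] coprime to n. Using the multiplicative formula phi(n) = n * prod_{p | n} (1 - 1/p):
4 = 2^2, so
phi(4) = 4 * (1 - 1/2) = 2.

2


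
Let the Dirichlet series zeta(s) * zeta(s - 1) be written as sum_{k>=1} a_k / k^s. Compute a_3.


Convolution gives a_k = sum_{d | k} d * 1 = sum_{d | k} d = sigma(k), the sum of positive divisors of k.
For k = 3, the divisors are 1, 3, so
sigma(3) = 1 + 3 = 4.

4


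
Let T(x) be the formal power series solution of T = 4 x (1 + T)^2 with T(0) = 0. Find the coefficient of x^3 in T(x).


Apply the Lagrange inversion formula: if T = 4 x * phi(T) with phi(t) = (1 + t)^2, then [x^n] T = 4^n * (1/n) [t^(n-1)] phi(t)^n = 4^n * (1/n) [t^(n-1)] (1 + t)^(2n) = 4^n * (1/n) C(2n, n-1).
Using the identity C(2n, n-1) = C(2n, n) * n / (n+1), the unscaled factor equals C(2n, n) / (n+1) = C_n, the n-th Catalan number.
For n = 3: C_3 = C(6, 3) / 4 = 20/4 = 5.
With the 4^3 = 64 factor, the coefficient is 64 * 5 = 320.

320


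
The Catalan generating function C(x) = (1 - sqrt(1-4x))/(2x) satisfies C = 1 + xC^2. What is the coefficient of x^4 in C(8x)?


Substituting x -> 8x scales the n-th coefficient by 8^n, so [x^4] C(8x) = 8^4 * C_4.
C_4 = C(2*4, 4)/(5) = 70/5 = 14.
So 8^4 * 14 = 4096 * 14 = 57344.

57344


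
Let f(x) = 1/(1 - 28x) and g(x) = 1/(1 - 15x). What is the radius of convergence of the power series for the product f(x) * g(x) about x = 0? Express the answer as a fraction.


The radius of 1/(1 - 28x) is 1/28 (nearest singularity at x = 1/28), and the radius of 1/(1 - 15x) is 1/15.
The product f(x)*g(x) = 1/((1 - 28x)(1 - 15x)) has singularities at both 1/28 and 1/15, so its radius of convergence is the distance to the nearest one:
min(1/28, 1/15) = 1/28.

1/28


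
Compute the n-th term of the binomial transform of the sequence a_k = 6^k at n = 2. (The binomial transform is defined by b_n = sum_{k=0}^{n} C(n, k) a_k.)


With a_k = 6^k, b_n = sum_{k=0}^{n} C(n, k) 6^k = (1 + 6)^n by the binomial theorem.
For n = 2: (1 + 6)^2 = 7^2 = 49.

49


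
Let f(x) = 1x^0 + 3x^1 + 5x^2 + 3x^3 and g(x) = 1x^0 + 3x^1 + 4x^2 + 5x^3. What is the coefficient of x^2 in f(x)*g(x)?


Cauchy product at x^2:
1*4 + 3*3 + 5*1
= 18

18


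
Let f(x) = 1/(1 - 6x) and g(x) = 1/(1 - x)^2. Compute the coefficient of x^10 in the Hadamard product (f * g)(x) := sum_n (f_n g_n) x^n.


f has coefficients f_k = 6^k. For g = 1/(1 - x)^2 the coefficient is g_k = C(k + 1, 1) = k + 1. The Hadamard coefficient is (f * g)_k = 6^k * (k + 1).
For k = 10: 6^10 * 11 = 60466176 * 11 = 665127936.

665127936


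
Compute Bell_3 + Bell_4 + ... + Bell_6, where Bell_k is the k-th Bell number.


Recall Bell_k counts set partitions of a k-set (with Bell_0 = 1 by convention).
Bell_3 through Bell_6: 5, 15, 52, 203
Sum = 5 + 15 + 52 + 203 = 275.

275


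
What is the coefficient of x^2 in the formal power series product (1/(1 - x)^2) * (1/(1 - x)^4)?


Combine the factors: (1/(1 - x)^2) * (1/(1 - x)^4) = 1/(1 - x)^6.
Then use 1/(1 - x)^r = sum_{k>=0} C(k + r - 1, r - 1) x^k with r = 6 and k = 2:
C(7, 5) = 21.

21


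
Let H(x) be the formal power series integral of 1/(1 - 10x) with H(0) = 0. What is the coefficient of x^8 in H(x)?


1/(1 - 10x) = sum_{k>=0} 10^k x^k. Integrating termwise with H(0) = 0:
H(x) = sum_{k>=0} 10^k x^(k+1) / (k+1) = sum_{m>=1} 10^(m-1) x^m / m.
For m = 8: 10^7/8 = 10000000/8 = 1250000.

1250000


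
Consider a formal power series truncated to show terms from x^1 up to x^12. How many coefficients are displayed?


From x^1 to x^12 inclusive, the count is 12 - 1 + 1 = 12.

12


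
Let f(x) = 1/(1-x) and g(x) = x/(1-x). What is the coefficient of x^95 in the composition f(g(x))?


First simplify the composition: f(g(x)) = 1/(1 - x/(1-x)) = (1-x)/((1-x) - x) = (1-x)/(1-2x).
Now extract the coefficient. Write (1-x)/(1-2x) = 1/(1-2x) - x/(1-2x).
The coefficient of x^n in 1/(1-2x) is 2^n, and in x/(1-2x) is 2^(n-1) (for n >= 1).
So the coefficient of x^95 is 2^95 - 2^94 = 39614081257132168796771975168 - 19807040628566084398385987584 = 19807040628566084398385987584.

19807040628566084398385987584


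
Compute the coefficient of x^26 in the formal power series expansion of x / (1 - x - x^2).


Let f(x) = sum_{k>=0} a_k x^k. Multiplying f(x) * (1 - x - x^2) = x and matching coefficients gives a_0 = 0, a_1 = 1, and a_k = a_{k-1} + a_{k-2} for k >= 2. These are the Fibonacci numbers F_k.
Iterating from F_0 = 0, F_1 = 1:
F_0=0, F_1=1, F_2=1, F_3=2, F_4=3, F_5=5, F_6=8, F_7=13, F_8=21, F_9=34, ...
F_26 = 121393.

121393


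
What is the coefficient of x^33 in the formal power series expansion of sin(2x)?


The Maclaurin series is sin(t) = sum_{k>=0} (-1)^k t^(2k+1) / (2k+1)!, so substituting t = 2x, only odd powers of x are nonzero, with coefficient of x^(2k+1) equal to (-1)^k 2^(2k+1) / (2k+1)!.
Write 33 = 2*16 + 1, giving the coefficient (-1)^16 * 2^33 / 33! = 8589934592/8683317618811886495518194401280000000 = 4/4043484860477916195764296875.

4/4043484860477916195764296875


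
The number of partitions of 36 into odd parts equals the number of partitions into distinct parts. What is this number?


Computing partitions of 36 into odd parts (1, 3, 5, ...):
Using the generating function prod_{k>=0} 1/(1-x^(2k+1)),
the count is 668

668


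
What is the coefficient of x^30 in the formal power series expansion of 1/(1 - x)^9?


The negative binomial / multiset identity is
1/(1 - x)^r = sum_{k>=0} C(k + r - 1, r - 1) x^k.
Here r = 9 and k = 30, so the coefficient is
C(30 + 8, 8) = C(38, 8)
= 48903492

48903492


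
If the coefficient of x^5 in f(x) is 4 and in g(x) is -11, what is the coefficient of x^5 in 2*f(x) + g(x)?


Scalar multiplication scales coefficients: 2 * 4 = 8.
Then add the g coefficient: 8 + -11
= -3

-3


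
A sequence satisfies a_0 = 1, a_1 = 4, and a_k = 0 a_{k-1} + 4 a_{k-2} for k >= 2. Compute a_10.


The characteristic equation is t^2 - 0 t - 4 = 0, with roots r_1 = 2 and r_2 = -2 (so c_1 = r_1 + r_2, c_2 = -r_1 r_2 as required).
One can use the closed form a_n = A r_1^n + B r_2^n, but direct iteration is more reliable:
a_0 = 1, a_1 = 4, a_2 = 4, a_3 = 16, a_4 = 16, a_5 = 64, a_6 = 64, a_7 = 256, a_8 = 256, a_9 = 1024, a_10 = 1024.
So a_10 = 1024.

1024
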